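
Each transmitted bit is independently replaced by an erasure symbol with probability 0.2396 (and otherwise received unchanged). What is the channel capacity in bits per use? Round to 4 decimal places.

Binary erasure channel: capacity C = 1 − ε.
C = 1 − 0.2396 = 0.7604 bits per channel use.

0.7604 bits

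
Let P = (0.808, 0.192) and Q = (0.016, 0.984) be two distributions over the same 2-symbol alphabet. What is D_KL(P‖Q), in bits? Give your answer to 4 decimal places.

D(P‖Q) = Σ p·log₂(p/q).
  0.808·log₂(0.808/0.016) = 4.57183
  0.192·log₂(0.192/0.984) = -0.45265
D(P‖Q) = 4.1192 bits.

4.1192 bits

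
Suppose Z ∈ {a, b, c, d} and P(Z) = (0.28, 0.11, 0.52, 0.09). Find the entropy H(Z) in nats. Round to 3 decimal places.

H(Z) = −Σ p·ln p.
  −(0.28)·ln(0.28) = 0.3564
  −(0.11)·ln(0.11) = 0.2428
  −(0.52)·ln(0.52) = 0.3400
  −(0.09)·ln(0.09) = 0.2167
Sum: 0.3564 + 0.2428 + 0.3400 + 0.2167 = 1.156 nats.

1.156 nats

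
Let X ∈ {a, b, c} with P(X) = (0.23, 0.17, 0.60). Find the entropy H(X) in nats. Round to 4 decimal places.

0.9458 nats

H(X) = −Σ p·ln p.
  −(0.23)·ln(0.23) = 0.33803
  −(0.17)·ln(0.17) = 0.30123
  −(0.60)·ln(0.60) = 0.30650
Sum: 0.33803 + 0.30123 + 0.30650 = 0.9458 nats.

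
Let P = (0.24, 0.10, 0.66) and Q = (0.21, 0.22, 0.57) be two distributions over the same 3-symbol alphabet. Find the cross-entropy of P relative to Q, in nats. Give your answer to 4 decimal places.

0.8970 nats

H(P,Q) = −Σ p·ln q.
  −0.24·ln(0.21) = 0.37456
  −0.10·ln(0.22) = 0.15141
  −0.66·ln(0.57) = 0.37100
H(P,Q) = 0.8970 nats.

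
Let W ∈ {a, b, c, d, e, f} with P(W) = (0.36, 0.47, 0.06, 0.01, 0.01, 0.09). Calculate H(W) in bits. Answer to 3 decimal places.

H(W) = −Σ p·log₂ p.
  −(0.36)·log₂(0.36) = 0.5306
  −(0.47)·log₂(0.47) = 0.5120
  −(0.06)·log₂(0.06) = 0.2435
  −(0.01)·log₂(0.01) = 0.0664
  −(0.01)·log₂(0.01) = 0.0664
  −(0.09)·log₂(0.09) = 0.3127
Sum: 0.5306 + 0.5120 + 0.2435 + 0.0664 + 0.0664 + 0.3127 = 1.732 bits.

1.732 bits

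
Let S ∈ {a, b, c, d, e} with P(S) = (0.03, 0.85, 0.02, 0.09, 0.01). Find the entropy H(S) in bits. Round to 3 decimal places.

H(S) = −Σ p·log₂ p.
  −(0.03)·log₂(0.03) = 0.1518
  −(0.85)·log₂(0.85) = 0.1993
  −(0.02)·log₂(0.02) = 0.1129
  −(0.09)·log₂(0.09) = 0.3127
  −(0.01)·log₂(0.01) = 0.0664
Sum: 0.1518 + 0.1993 + 0.1129 + 0.3127 + 0.0664 = 0.843 bits.

0.843 bits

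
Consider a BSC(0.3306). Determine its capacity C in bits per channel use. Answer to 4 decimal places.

Binary symmetric channel: C = 1 − h₂(ε) where h₂ is the binary entropy function.
h₂(0.3306) = −0.3306·log₂0.3306 − 0.6694·log₂0.6694 = 0.9155.
C = 1 − 0.9155 = 0.0845 bits per channel use.

0.0845 bits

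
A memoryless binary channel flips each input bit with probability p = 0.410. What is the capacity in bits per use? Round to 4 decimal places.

0.0235 bits

Binary symmetric channel: C = 1 − h₂(ε) where h₂ is the binary entropy function.
h₂(0.410) = −0.410·log₂0.410 − 0.590·log₂0.590 = 0.9765.
C = 1 − 0.9765 = 0.0235 bits per channel use.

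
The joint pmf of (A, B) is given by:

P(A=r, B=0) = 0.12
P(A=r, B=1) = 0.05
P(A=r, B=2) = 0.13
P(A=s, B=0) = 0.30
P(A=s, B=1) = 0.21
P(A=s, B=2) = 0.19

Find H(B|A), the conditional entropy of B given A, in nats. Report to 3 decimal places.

Chain rule: H(B|A) = H(A,B) − H(A).
Marginals: p(A) = (0.3000, 0.7000), p(B) = (0.4200, 0.2600, 0.3200).
H(A,B) = 1.6739 nats; H(A) = 0.6109 nats.
H(B|A) = 1.6739 − 0.6109 = 1.063 nats.

1.063 nats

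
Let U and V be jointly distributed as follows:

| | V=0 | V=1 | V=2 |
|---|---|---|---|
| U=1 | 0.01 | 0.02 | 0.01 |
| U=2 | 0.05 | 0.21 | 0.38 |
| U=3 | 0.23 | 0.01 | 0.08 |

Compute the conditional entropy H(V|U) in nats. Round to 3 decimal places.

Marginals: p(U) = (0.0400, 0.6400, 0.3200), p(V) = (0.2900, 0.2400, 0.4700).
H(V|U) = Σ p(U) · H(V|U=·).
  U=1: p=0.0400, H(V|U=1) = 1.0397
  U=2: p=0.6400, H(V|U=2) = 0.8743
  U=3: p=0.3200, H(V|U=3) = 0.6922
Weighted sum = 0.823 nats.

0.823 nats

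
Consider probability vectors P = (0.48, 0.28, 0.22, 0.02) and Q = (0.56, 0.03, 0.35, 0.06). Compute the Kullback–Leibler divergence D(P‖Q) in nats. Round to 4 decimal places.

0.4273 nats

D(P‖Q) = Σ p·ln(p/q).
  0.48·ln(0.48/0.56) = -0.07399
  0.28·ln(0.28/0.03) = 0.62541
  0.22·ln(0.22/0.35) = -0.10215
  0.02·ln(0.02/0.06) = -0.02197
D(P‖Q) = 0.4273 nats.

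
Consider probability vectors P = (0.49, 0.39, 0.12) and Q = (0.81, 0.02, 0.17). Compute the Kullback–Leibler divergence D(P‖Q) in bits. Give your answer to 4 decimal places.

D(P‖Q) = Σ p·log₂(p/q).
  0.49·log₂(0.49/0.81) = -0.35532
  0.39·log₂(0.39/0.02) = 1.67131
  0.12·log₂(0.12/0.17) = -0.06030
D(P‖Q) = 1.2557 bits.

1.2557 bits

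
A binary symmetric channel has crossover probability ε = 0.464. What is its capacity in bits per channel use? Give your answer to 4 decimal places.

Binary symmetric channel: C = 1 − h₂(ε) where h₂ is the binary entropy function.
h₂(0.464) = −0.464·log₂0.464 − 0.536·log₂0.536 = 0.9963.
C = 1 − 0.9963 = 0.0037 bits per channel use.

0.0037 bits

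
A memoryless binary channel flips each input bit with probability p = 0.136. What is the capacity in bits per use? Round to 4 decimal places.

Binary symmetric channel: C = 1 − h₂(ε) where h₂ is the binary entropy function.
h₂(0.136) = −0.136·log₂0.136 − 0.864·log₂0.864 = 0.5737.
C = 1 − 0.5737 = 0.4263 bits per channel use.

0.4263 bits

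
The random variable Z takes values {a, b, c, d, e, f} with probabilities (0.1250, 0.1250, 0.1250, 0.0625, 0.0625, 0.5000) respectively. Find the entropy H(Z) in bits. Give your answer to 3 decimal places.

2.125 bits

H(Z) = −Σ p·log₂ p.
  −(0.1250)·log₂(0.1250) = 0.3750
  −(0.1250)·log₂(0.1250) = 0.3750
  −(0.1250)·log₂(0.1250) = 0.3750
  −(0.0625)·log₂(0.0625) = 0.2500
  −(0.0625)·log₂(0.0625) = 0.2500
  −(0.5000)·log₂(0.5000) = 0.5000
Sum: 0.3750 + 0.3750 + 0.3750 + 0.2500 + 0.2500 + 0.5000 = 2.125 bits.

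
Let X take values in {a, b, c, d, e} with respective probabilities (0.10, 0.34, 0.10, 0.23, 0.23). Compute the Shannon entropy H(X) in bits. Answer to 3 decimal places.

H(X) = −Σ p·log₂ p.
  −(0.10)·log₂(0.10) = 0.3322
  −(0.34)·log₂(0.34) = 0.5292
  −(0.10)·log₂(0.10) = 0.3322
  −(0.23)·log₂(0.23) = 0.4877
  −(0.23)·log₂(0.23) = 0.4877
Sum: 0.3322 + 0.5292 + 0.3322 + 0.4877 + 0.4877 = 2.169 bits.

2.169 bits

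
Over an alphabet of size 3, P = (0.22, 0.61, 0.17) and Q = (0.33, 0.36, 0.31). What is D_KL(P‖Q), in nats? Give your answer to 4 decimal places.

D(P‖Q) = Σ p·ln(p/q).
  0.22·ln(0.22/0.33) = -0.08920
  0.61·ln(0.61/0.36) = 0.32169
  0.17·ln(0.17/0.31) = -0.10213
D(P‖Q) = 0.1304 nats.

0.1304 nats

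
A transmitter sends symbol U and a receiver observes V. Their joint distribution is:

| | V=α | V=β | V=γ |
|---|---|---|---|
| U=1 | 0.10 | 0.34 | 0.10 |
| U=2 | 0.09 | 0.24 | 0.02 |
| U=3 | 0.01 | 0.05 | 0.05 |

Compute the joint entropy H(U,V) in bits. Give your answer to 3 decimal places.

2.612 bits

H(U,V) = −Σ p(x,y)·log₂ p(x,y) over all 9 cells.
  cell (1,α): −0.10·log₂0.10 = 0.3322
  cell (1,β): −0.34·log₂0.34 = 0.5292
  cell (1,γ): −0.10·log₂0.10 = 0.3322
  cell (2,α): −0.09·log₂0.09 = 0.3127
  cell (2,β): −0.24·log₂0.24 = 0.4941
  cell (2,γ): −0.02·log₂0.02 = 0.1129
  cell (3,α): −0.01·log₂0.01 = 0.0664
  cell (3,β): −0.05·log₂0.05 = 0.2161
  cell (3,γ): −0.05·log₂0.05 = 0.2161
Sum = 2.612 bits.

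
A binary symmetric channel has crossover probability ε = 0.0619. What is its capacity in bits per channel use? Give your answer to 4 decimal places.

Binary symmetric channel: C = 1 − h₂(ε) where h₂ is the binary entropy function.
h₂(0.0619) = −0.0619·log₂0.0619 − 0.9381·log₂0.9381 = 0.3349.
C = 1 − 0.3349 = 0.6651 bits per channel use.

0.6651 bits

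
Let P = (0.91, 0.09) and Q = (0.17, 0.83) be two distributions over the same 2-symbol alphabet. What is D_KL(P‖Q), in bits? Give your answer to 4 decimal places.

1.9140 bits

D(P‖Q) = Σ p·log₂(p/q).
  0.91·log₂(0.91/0.17) = 2.20250
  0.09·log₂(0.09/0.83) = -0.28846
D(P‖Q) = 1.9140 bits.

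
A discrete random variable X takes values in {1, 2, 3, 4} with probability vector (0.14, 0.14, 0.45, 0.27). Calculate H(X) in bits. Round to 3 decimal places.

H(X) = −Σ p·log₂ p.
  −(0.14)·log₂(0.14) = 0.3971
  −(0.14)·log₂(0.14) = 0.3971
  −(0.45)·log₂(0.45) = 0.5184
  −(0.27)·log₂(0.27) = 0.5100
Sum: 0.3971 + 0.3971 + 0.5184 + 0.5100 = 1.823 bits.

1.823 bits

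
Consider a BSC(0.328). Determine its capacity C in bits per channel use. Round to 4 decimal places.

0.0871 bits

Binary symmetric channel: C = 1 − h₂(ε) where h₂ is the binary entropy function.
h₂(0.328) = −0.328·log₂0.328 − 0.672·log₂0.672 = 0.9129.
C = 1 − 0.9129 = 0.0871 bits per channel use.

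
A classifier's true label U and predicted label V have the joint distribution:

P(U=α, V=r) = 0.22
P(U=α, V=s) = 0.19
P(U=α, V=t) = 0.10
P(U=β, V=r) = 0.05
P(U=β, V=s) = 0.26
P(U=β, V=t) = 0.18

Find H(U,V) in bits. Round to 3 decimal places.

2.435 bits

H(U,V) = −Σ p(x,y)·log₂ p(x,y) over all 6 cells.
  cell (α,r): −0.22·log₂0.22 = 0.4806
  cell (α,s): −0.19·log₂0.19 = 0.4552
  cell (α,t): −0.10·log₂0.10 = 0.3322
  cell (β,r): −0.05·log₂0.05 = 0.2161
  cell (β,s): −0.26·log₂0.26 = 0.5053
  cell (β,t): −0.18·log₂0.18 = 0.4453
Sum = 2.435 bits.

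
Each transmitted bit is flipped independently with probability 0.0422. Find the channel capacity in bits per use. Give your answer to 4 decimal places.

0.7477 bits

Binary symmetric channel: C = 1 − h₂(ε) where h₂ is the binary entropy function.
h₂(0.0422) = −0.0422·log₂0.0422 − 0.9578·log₂0.9578 = 0.2523.
C = 1 − 0.2523 = 0.7477 bits per channel use.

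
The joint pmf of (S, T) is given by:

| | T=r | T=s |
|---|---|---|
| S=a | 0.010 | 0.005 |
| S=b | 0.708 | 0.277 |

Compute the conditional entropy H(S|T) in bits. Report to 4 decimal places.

Chain rule: H(S|T) = H(S,T) − H(T).
Marginals: p(S) = (0.0150, 0.9850), p(T) = (0.7180, 0.2820).
H(S,T) = 0.9704 bits; H(T) = 0.8582 bits.
H(S|T) = 0.9704 − 0.8582 = 0.1122 bits.

0.1122 bits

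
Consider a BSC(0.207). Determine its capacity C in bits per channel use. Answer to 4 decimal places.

Binary symmetric channel: C = 1 − h₂(ε) where h₂ is the binary entropy function.
h₂(0.207) = −0.207·log₂0.207 − 0.793·log₂0.793 = 0.7357.
C = 1 − 0.7357 = 0.2643 bits per channel use.

0.2643 bits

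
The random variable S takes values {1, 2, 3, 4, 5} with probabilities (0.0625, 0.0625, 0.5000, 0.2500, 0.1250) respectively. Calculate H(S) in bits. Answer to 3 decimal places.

1.875 bits

H(S) = −Σ p·log₂ p.
  −(0.0625)·log₂(0.0625) = 0.2500
  −(0.0625)·log₂(0.0625) = 0.2500
  −(0.5000)·log₂(0.5000) = 0.5000
  −(0.2500)·log₂(0.2500) = 0.5000
  −(0.1250)·log₂(0.1250) = 0.3750
Sum: 0.2500 + 0.2500 + 0.5000 + 0.5000 + 0.3750 = 1.875 bits.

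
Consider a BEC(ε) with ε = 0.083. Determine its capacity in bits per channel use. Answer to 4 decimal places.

Binary erasure channel: capacity C = 1 − ε.
C = 1 − 0.083 = 0.9170 bits per channel use.

0.9170 bits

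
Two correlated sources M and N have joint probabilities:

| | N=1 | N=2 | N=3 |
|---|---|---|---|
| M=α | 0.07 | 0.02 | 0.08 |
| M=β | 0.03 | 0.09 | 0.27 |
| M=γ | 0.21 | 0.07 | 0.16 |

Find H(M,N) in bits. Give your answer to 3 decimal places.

2.812 bits

H(M,N) = −Σ p(x,y)·log₂ p(x,y) over all 9 cells.
  cell (α,1): −0.07·log₂0.07 = 0.2686
  cell (α,2): −0.02·log₂0.02 = 0.1129
  cell (α,3): −0.08·log₂0.08 = 0.2915
  cell (β,1): −0.03·log₂0.03 = 0.1518
  cell (β,2): −0.09·log₂0.09 = 0.3127
  cell (β,3): −0.27·log₂0.27 = 0.5100
  cell (γ,1): −0.21·log₂0.21 = 0.4728
  cell (γ,2): −0.07·log₂0.07 = 0.2686
  cell (γ,3): −0.16·log₂0.16 = 0.4230
Sum = 2.812 bits.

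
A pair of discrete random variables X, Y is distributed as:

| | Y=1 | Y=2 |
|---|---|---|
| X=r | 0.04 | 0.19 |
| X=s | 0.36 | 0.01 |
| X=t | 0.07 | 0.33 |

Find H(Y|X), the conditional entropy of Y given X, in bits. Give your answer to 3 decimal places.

0.487 bits

Chain rule: H(Y|X) = H(X,Y) − H(X).
Marginals: p(X) = (0.2300, 0.3700, 0.4000), p(Y) = (0.4700, 0.5300).
H(X,Y) = 2.0344 bits; H(X) = 1.5472 bits.
H(Y|X) = 2.0344 − 1.5472 = 0.487 bits.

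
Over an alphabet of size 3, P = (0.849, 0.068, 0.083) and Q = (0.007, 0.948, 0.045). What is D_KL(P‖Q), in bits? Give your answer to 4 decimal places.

5.6918 bits

D(P‖Q) = Σ p·log₂(p/q).
  0.849·log₂(0.849/0.007) = 5.87700
  0.068·log₂(0.068/0.948) = -0.25849
  0.083·log₂(0.083/0.045) = 0.07330
D(P‖Q) = 5.6918 bits.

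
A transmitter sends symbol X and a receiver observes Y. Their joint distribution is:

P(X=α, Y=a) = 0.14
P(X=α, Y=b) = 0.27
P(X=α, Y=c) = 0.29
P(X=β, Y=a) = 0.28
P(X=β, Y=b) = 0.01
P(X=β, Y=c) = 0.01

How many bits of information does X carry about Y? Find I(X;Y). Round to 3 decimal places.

0.370 bits

Marginals: p(X) = (0.7000, 0.3000), p(Y) = (0.4200, 0.2800, 0.3000).
I(X;Y) = H(X) + H(Y) − H(X,Y).
H(X) = 0.8813, H(Y) = 1.5610, H(X,Y) = 2.0721.
I(X;Y) = 0.8813 + 1.5610 − 2.0721 = 0.370 bits.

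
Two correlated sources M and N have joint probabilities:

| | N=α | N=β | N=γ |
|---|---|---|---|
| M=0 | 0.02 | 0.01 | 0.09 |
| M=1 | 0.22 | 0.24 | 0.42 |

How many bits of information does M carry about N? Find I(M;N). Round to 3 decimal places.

0.027 bits

Marginals: p(M) = (0.1200, 0.8800), p(N) = (0.2400, 0.2500, 0.5100).
I(M;N) = Σ p(x,y)·log₂[p(x,y)/(p(x)p(y))].
  (0,α): 0.02·log₂(0.6944) = -0.0105
  (0,β): 0.01·log₂(0.3333) = -0.0158
  (0,γ): 0.09·log₂(1.4706) = 0.0501
  (1,α): 0.22·log₂(1.0417) = 0.0130
  (1,β): 0.24·log₂(1.0909) = 0.0301
  (1,γ): 0.42·log₂(0.9358) = -0.0402
Sum = 0.027 bits.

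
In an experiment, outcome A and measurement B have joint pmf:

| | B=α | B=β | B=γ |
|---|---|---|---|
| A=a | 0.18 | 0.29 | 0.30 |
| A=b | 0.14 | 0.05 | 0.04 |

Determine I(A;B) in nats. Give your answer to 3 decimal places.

Marginals: p(A) = (0.7700, 0.2300), p(B) = (0.3200, 0.3400, 0.3400).
I(A;B) = Σ p(x,y)·ln[p(x,y)/(p(x)p(y))].
  (a,α): 0.18·ln(0.7305) = -0.0565
  (a,β): 0.29·ln(1.1077) = 0.0297
  (a,γ): 0.30·ln(1.1459) = 0.0409
  (b,α): 0.14·ln(1.9022) = 0.0900
  (b,β): 0.05·ln(0.6394) = -0.0224
  (b,γ): 0.04·ln(0.5115) = -0.0268
Sum = 0.055 nats.

0.055 nats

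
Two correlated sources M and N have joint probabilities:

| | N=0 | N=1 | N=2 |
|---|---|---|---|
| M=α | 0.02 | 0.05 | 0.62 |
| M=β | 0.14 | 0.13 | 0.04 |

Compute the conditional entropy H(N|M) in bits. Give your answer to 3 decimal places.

0.829 bits

Marginals: p(M) = (0.6900, 0.3100), p(N) = (0.1600, 0.1800, 0.6600).
H(N|M) = Σ p(M) · H(N|M=·).
  M=α: p=0.6900, H(N|M=α) = 0.5611
  M=β: p=0.3100, H(N|M=β) = 1.4249
Weighted sum = 0.829 bits.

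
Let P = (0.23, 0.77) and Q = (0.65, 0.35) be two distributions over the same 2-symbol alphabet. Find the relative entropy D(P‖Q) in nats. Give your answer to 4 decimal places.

D(P‖Q) = Σ p·ln(p/q).
  0.23·ln(0.23/0.65) = -0.23895
  0.77·ln(0.77/0.35) = 0.60711
D(P‖Q) = 0.3682 nats.

0.3682 nats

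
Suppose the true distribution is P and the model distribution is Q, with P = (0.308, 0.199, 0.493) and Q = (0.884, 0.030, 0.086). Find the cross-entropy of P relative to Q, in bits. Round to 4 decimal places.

2.8065 bits

H(P,Q) = −Σ p·log₂ q.
  −0.308·log₂(0.884) = 0.05479
  −0.199·log₂(0.030) = 1.00672
  −0.493·log₂(0.086) = 1.74498
H(P,Q) = 2.8065 bits.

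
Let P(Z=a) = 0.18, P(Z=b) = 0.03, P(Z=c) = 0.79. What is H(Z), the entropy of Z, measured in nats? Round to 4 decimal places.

0.6001 nats

H(Z) = −Σ p·ln p.
  −(0.18)·ln(0.18) = 0.30866
  −(0.03)·ln(0.03) = 0.10520
  −(0.79)·ln(0.79) = 0.18622
Sum: 0.30866 + 0.10520 + 0.18622 = 0.6001 nats.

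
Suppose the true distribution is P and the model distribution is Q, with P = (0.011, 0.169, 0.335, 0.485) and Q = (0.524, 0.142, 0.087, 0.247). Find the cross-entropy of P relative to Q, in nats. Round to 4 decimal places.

1.8332 nats

H(P,Q) = −Σ p·ln q.
  −0.011·ln(0.524) = 0.00711
  −0.169·ln(0.142) = 0.32988
  −0.335·ln(0.087) = 0.81802
  −0.485·ln(0.247) = 0.67821
H(P,Q) = 1.8332 nats.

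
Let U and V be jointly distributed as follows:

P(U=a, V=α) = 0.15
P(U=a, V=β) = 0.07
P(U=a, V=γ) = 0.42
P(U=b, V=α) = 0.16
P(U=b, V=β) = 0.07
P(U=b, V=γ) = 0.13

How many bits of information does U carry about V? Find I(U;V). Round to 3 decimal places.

Marginals: p(U) = (0.6400, 0.3600), p(V) = (0.3100, 0.1400, 0.5500).
I(U;V) = Σ p(x,y)·log₂[p(x,y)/(p(x)p(y))].
  (a,α): 0.15·log₂(0.7560) = -0.0605
  (a,β): 0.07·log₂(0.7812) = -0.0249
  (a,γ): 0.42·log₂(1.1932) = 0.1070
  (b,α): 0.16·log₂(1.4337) = 0.0832
  (b,β): 0.07·log₂(1.3889) = 0.0332
  (b,γ): 0.13·log₂(0.6566) = -0.0789
Sum = 0.059 bits.

0.059 bits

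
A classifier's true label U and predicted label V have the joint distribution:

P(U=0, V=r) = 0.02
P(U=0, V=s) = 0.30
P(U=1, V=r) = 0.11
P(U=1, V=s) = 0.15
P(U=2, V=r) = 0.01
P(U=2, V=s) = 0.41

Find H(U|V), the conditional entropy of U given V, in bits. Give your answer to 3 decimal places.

1.404 bits

Chain rule: H(U|V) = H(U,V) − H(V).
Marginals: p(U) = (0.3200, 0.2600, 0.4200), p(V) = (0.1400, 0.8600).
H(U,V) = 1.9886 bits; H(V) = 0.5842 bits.
H(U|V) = 1.9886 − 0.5842 = 1.404 bits.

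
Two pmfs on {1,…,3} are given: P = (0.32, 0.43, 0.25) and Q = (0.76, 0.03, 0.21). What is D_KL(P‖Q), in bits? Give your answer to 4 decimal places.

D(P‖Q) = Σ p·log₂(p/q).
  0.32·log₂(0.32/0.76) = -0.39934
  0.43·log₂(0.43/0.03) = 1.65176
  0.25·log₂(0.25/0.21) = 0.06288
D(P‖Q) = 1.3153 bits.

1.3153 bits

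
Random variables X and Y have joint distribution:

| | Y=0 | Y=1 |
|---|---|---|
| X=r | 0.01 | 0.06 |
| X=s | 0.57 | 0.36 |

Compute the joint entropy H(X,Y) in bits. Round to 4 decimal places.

1.3028 bits

H(X,Y) = −Σ p(x,y)·log₂ p(x,y) over all 4 cells.
  cell (r,0): −0.01·log₂0.01 = 0.06644
  cell (r,1): −0.06·log₂0.06 = 0.24353
  cell (s,0): −0.57·log₂0.57 = 0.46225
  cell (s,1): −0.36·log₂0.36 = 0.53062
Sum = 1.3028 bits.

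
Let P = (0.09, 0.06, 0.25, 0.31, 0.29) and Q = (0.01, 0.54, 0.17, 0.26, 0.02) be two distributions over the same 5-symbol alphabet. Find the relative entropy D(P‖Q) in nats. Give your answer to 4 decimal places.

0.9924 nats

D(P‖Q) = Σ p·ln(p/q).
  0.09·ln(0.09/0.01) = 0.19775
  0.06·ln(0.06/0.54) = -0.13183
  0.25·ln(0.25/0.17) = 0.09642
  0.31·ln(0.31/0.26) = 0.05453
  0.29·ln(0.29/0.02) = 0.77550
D(P‖Q) = 0.9924 nats.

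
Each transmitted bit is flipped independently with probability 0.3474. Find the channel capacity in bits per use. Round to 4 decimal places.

Binary symmetric channel: C = 1 − h₂(ε) where h₂ is the binary entropy function.
h₂(0.3474) = −0.3474·log₂0.3474 − 0.6526·log₂0.6526 = 0.9317.
C = 1 − 0.9317 = 0.0683 bits per channel use.

0.0683 bits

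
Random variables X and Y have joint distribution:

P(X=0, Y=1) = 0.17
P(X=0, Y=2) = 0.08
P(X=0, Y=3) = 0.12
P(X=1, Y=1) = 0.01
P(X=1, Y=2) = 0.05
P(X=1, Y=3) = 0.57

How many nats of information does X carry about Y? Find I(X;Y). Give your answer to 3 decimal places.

Marginals: p(X) = (0.3700, 0.6300), p(Y) = (0.1800, 0.1300, 0.6900).
I(X;Y) = Σ p(x,y)·ln[p(x,y)/(p(x)p(y))].
  (0,1): 0.17·ln(2.5526) = 0.1593
  (0,2): 0.08·ln(1.6632) = 0.0407
  (0,3): 0.12·ln(0.4700) = -0.0906
  (1,1): 0.01·ln(0.0882) = -0.0243
  (1,2): 0.05·ln(0.6105) = -0.0247
  (1,3): 0.57·ln(1.3112) = 0.1545
Sum = 0.215 nats.

0.215 nats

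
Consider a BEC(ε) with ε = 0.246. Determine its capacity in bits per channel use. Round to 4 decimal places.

Binary erasure channel: capacity C = 1 − ε.
C = 1 − 0.246 = 0.7540 bits per channel use.

0.7540 bits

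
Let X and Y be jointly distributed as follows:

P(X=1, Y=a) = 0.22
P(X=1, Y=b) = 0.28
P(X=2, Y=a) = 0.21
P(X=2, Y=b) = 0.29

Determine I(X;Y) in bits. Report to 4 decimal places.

0.0003 bits

Marginals: p(X) = (0.5000, 0.5000), p(Y) = (0.4300, 0.5700).
I(X;Y) = H(X) + H(Y) − H(X,Y).
H(X) = 1.0000, H(Y) = 0.9858, H(X,Y) = 1.9855.
I(X;Y) = 1.0000 + 0.9858 − 1.9855 = 0.0003 bits.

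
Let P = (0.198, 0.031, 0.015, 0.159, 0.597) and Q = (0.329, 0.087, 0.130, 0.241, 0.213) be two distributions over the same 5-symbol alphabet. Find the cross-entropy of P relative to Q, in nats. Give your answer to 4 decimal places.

H(P,Q) = −Σ p·ln q.
  −0.198·ln(0.329) = 0.22012
  −0.031·ln(0.087) = 0.07570
  −0.015·ln(0.130) = 0.03060
  −0.159·ln(0.241) = 0.22625
  −0.597·ln(0.213) = 0.92324
H(P,Q) = 1.4759 nats.

1.4759 nats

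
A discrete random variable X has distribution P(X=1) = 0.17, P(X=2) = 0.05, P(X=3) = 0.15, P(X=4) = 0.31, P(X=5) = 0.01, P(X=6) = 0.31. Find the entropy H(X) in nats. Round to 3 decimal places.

1.508 nats

H(X) = −Σ p·ln p.
  −(0.17)·ln(0.17) = 0.3012
  −(0.05)·ln(0.05) = 0.1498
  −(0.15)·ln(0.15) = 0.2846
  −(0.31)·ln(0.31) = 0.3631
  −(0.01)·ln(0.01) = 0.0461
  −(0.31)·ln(0.31) = 0.3631
Sum: 0.3012 + 0.1498 + 0.2846 + 0.3631 + 0.0461 + 0.3631 = 1.508 nats.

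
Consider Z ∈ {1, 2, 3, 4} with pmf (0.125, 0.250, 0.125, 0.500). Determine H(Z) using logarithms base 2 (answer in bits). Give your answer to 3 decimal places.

H(Z) = −Σ p·log₂ p.
  −(0.125)·log₂(0.125) = 0.3750
  −(0.250)·log₂(0.250) = 0.5000
  −(0.125)·log₂(0.125) = 0.3750
  −(0.500)·log₂(0.500) = 0.5000
Sum: 0.3750 + 0.5000 + 0.3750 + 0.5000 = 1.750 bits.

1.750 bits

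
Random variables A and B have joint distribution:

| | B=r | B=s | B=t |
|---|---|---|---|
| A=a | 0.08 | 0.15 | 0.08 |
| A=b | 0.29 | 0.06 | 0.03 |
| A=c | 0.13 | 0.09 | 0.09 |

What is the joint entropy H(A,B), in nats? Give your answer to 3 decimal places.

H(A,B) = −Σ p(x,y)·ln p(x,y) over all 9 cells.
  cell (a,r): −0.08·ln0.08 = 0.2021
  cell (a,s): −0.15·ln0.15 = 0.2846
  cell (a,t): −0.08·ln0.08 = 0.2021
  cell (b,r): −0.29·ln0.29 = 0.3590
  cell (b,s): −0.06·ln0.06 = 0.1688
  cell (b,t): −0.03·ln0.03 = 0.1052
  cell (c,r): −0.13·ln0.13 = 0.2652
  cell (c,s): −0.09·ln0.09 = 0.2167
  cell (c,t): −0.09·ln0.09 = 0.2167
Sum = 2.020 nats.

2.020 nats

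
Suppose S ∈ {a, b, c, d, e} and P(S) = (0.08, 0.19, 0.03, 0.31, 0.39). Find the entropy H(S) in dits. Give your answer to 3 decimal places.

0.588 dits

H(S) = −Σ p·log₁₀ p.
  −(0.08)·log₁₀(0.08) = 0.0878
  −(0.19)·log₁₀(0.19) = 0.1370
  −(0.03)·log₁₀(0.03) = 0.0457
  −(0.31)·log₁₀(0.31) = 0.1577
  −(0.39)·log₁₀(0.39) = 0.1595
Sum: 0.0878 + 0.1370 + 0.0457 + 0.1577 + 0.1595 = 0.588 dits.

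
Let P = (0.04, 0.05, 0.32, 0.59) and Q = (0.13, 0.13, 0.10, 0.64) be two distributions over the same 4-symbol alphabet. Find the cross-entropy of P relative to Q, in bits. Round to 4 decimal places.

H(P,Q) = −Σ p·log₂ q.
  −0.04·log₂(0.13) = 0.11774
  −0.05·log₂(0.13) = 0.14717
  −0.32·log₂(0.10) = 1.06302
  −0.59·log₂(0.64) = 0.37988
H(P,Q) = 1.7078 bits.

1.7078 bits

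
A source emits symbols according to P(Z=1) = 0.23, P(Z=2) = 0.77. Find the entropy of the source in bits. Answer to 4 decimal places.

H(Z) = −Σ p·log₂ p.
  −(0.23)·log₂(0.23) = 0.48767
  −(0.77)·log₂(0.77) = 0.29034
Sum: 0.48767 + 0.29034 = 0.7780 bits.

0.7780 bits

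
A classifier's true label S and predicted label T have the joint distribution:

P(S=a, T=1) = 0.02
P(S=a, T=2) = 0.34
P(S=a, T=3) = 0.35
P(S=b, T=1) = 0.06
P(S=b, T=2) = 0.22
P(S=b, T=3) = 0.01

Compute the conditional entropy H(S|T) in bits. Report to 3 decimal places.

0.672 bits

Marginals: p(S) = (0.7100, 0.2900), p(T) = (0.0800, 0.5600, 0.3600).
H(S|T) = Σ p(T) · H(S|T=·).
  T=1: p=0.0800, H(S|T=1) = 0.8113
  T=2: p=0.5600, H(S|T=2) = 0.9666
  T=3: p=0.3600, H(S|T=3) = 0.1831
Weighted sum = 0.672 bits.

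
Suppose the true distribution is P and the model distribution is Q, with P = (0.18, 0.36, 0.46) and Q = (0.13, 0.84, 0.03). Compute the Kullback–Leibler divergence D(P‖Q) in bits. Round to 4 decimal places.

D(P‖Q) = Σ p·log₂(p/q).
  0.18·log₂(0.18/0.13) = 0.08451
  0.36·log₂(0.36/0.84) = -0.44006
  0.46·log₂(0.46/0.03) = 1.81176
D(P‖Q) = 1.4562 bits.

1.4562 bits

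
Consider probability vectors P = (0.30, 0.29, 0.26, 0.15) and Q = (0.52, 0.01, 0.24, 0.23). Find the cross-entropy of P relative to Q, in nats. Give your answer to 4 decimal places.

H(P,Q) = −Σ p·ln q.
  −0.30·ln(0.52) = 0.19618
  −0.29·ln(0.01) = 1.33550
  −0.26·ln(0.24) = 0.37105
  −0.15·ln(0.23) = 0.22045
H(P,Q) = 2.1232 nats.

2.1232 nats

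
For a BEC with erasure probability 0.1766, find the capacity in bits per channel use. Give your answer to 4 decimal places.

0.8234 bits

Binary erasure channel: capacity C = 1 − ε.
C = 1 − 0.1766 = 0.8234 bits per channel use.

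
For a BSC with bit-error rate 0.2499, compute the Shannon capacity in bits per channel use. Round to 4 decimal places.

0.1889 bits

Binary symmetric channel: C = 1 − h₂(ε) where h₂ is the binary entropy function.
h₂(0.2499) = −0.2499·log₂0.2499 − 0.7501·log₂0.7501 = 0.8111.
C = 1 − 0.8111 = 0.1889 bits per channel use.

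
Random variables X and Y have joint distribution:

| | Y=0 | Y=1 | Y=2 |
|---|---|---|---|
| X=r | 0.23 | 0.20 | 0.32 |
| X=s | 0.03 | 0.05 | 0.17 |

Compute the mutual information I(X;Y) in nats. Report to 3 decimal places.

0.028 nats

Marginals: p(X) = (0.7500, 0.2500), p(Y) = (0.2600, 0.2500, 0.4900).
I(X;Y) = H(X) + H(Y) − H(X,Y).
H(X) = 0.5623, H(Y) = 1.0464, H(X,Y) = 1.5807.
I(X;Y) = 0.5623 + 1.0464 − 1.5807 = 0.028 nats.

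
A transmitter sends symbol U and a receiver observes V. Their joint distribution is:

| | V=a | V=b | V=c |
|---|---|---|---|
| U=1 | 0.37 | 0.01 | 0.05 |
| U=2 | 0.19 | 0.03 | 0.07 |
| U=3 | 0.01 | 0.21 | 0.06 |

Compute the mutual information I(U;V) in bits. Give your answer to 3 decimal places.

0.492 bits

Marginals: p(U) = (0.4300, 0.2900, 0.2800), p(V) = (0.5700, 0.2500, 0.1800).
I(U;V) = H(U) + H(V) − H(U,V).
H(U) = 1.5557, H(V) = 1.4076, H(U,V) = 2.4716.
I(U;V) = 1.5557 + 1.4076 − 2.4716 = 0.492 bits.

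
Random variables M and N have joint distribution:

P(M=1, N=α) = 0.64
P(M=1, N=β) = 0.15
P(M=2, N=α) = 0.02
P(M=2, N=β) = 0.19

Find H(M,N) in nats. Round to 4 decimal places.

H(M,N) = −Σ p(x,y)·ln p(x,y) over all 4 cells.
  cell (1,α): −0.64·ln0.64 = 0.28562
  cell (1,β): −0.15·ln0.15 = 0.28457
  cell (2,α): −0.02·ln0.02 = 0.07824
  cell (2,β): −0.19·ln0.19 = 0.31554
Sum = 0.9640 nats.

0.9640 nats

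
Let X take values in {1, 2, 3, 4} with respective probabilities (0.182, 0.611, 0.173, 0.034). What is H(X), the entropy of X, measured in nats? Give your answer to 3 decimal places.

1.030 nats

H(X) = −Σ p·ln p.
  −(0.182)·ln(0.182) = 0.3101
  −(0.611)·ln(0.611) = 0.3010
  −(0.173)·ln(0.173) = 0.3035
  −(0.034)·ln(0.034) = 0.1150
Sum: 0.3101 + 0.3010 + 0.3035 + 0.1150 = 1.030 nats.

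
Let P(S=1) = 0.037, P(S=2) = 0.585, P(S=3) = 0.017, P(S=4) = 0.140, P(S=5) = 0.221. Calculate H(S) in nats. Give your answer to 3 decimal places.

H(S) = −Σ p·ln p.
  −(0.037)·ln(0.037) = 0.1220
  −(0.585)·ln(0.585) = 0.3136
  −(0.017)·ln(0.017) = 0.0693
  −(0.140)·ln(0.140) = 0.2753
  −(0.221)·ln(0.221) = 0.3336
Sum: 0.1220 + 0.3136 + 0.0693 + 0.2753 + 0.3336 = 1.114 nats.

1.114 nats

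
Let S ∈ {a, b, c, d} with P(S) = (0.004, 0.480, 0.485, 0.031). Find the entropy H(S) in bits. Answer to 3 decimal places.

H(S) = −Σ p·log₂ p.
  −(0.004)·log₂(0.004) = 0.0319
  −(0.480)·log₂(0.480) = 0.5083
  −(0.485)·log₂(0.485) = 0.5063
  −(0.031)·log₂(0.031) = 0.1554
Sum: 0.0319 + 0.5083 + 0.5063 + 0.1554 = 1.202 bits.

1.202 bits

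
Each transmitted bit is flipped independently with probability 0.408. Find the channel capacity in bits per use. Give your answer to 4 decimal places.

0.0246 bits

Binary symmetric channel: C = 1 − h₂(ε) where h₂ is the binary entropy function.
h₂(0.408) = −0.408·log₂0.408 − 0.592·log₂0.592 = 0.9754.
C = 1 − 0.9754 = 0.0246 bits per channel use.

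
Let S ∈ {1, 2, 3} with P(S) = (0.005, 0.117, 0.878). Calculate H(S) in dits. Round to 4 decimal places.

0.1701 dits

H(S) = −Σ p·log₁₀ p.
  −(0.005)·log₁₀(0.005) = 0.01151
  −(0.117)·log₁₀(0.117) = 0.10902
  −(0.878)·log₁₀(0.878) = 0.04961
Sum: 0.01151 + 0.10902 + 0.04961 = 0.1701 dits.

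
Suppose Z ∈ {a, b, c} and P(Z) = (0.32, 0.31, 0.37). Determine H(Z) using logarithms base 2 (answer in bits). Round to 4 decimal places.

H(Z) = −Σ p·log₂ p.
  −(0.32)·log₂(0.32) = 0.52603
  −(0.31)·log₂(0.31) = 0.52379
  −(0.37)·log₂(0.37) = 0.53073
Sum: 0.52603 + 0.52379 + 0.53073 = 1.5806 bits.

1.5806 bits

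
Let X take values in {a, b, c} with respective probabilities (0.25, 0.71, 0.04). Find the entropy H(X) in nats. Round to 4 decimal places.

0.7185 nats

H(X) = −Σ p·ln p.
  −(0.25)·ln(0.25) = 0.34657
  −(0.71)·ln(0.71) = 0.24317
  −(0.04)·ln(0.04) = 0.12876
Sum: 0.34657 + 0.24317 + 0.12876 = 0.7185 nats.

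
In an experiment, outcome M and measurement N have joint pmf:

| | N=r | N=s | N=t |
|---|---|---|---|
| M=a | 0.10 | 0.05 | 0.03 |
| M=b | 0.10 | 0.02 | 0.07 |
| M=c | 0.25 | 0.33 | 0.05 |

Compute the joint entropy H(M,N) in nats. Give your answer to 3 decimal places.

1.842 nats

H(M,N) = −Σ p(x,y)·ln p(x,y) over all 9 cells.
  cell (a,r): −0.10·ln0.10 = 0.2303
  cell (a,s): −0.05·ln0.05 = 0.1498
  cell (a,t): −0.03·ln0.03 = 0.1052
  cell (b,r): −0.10·ln0.10 = 0.2303
  cell (b,s): −0.02·ln0.02 = 0.0782
  cell (b,t): −0.07·ln0.07 = 0.1861
  cell (c,r): −0.25·ln0.25 = 0.3466
  cell (c,s): −0.33·ln0.33 = 0.3659
  cell (c,t): −0.05·ln0.05 = 0.1498
Sum = 1.842 nats.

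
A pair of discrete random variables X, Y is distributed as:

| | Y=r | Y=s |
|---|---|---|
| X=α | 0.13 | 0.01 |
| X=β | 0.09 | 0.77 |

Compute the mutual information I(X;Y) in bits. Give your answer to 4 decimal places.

0.2923 bits

Marginals: p(X) = (0.1400, 0.8600), p(Y) = (0.2200, 0.7800).
I(X;Y) = Σ p(x,y)·log₂[p(x,y)/(p(x)p(y))].
  (α,r): 0.13·log₂(4.2208) = 0.27008
  (α,s): 0.01·log₂(0.0916) = -0.03449
  (β,r): 0.09·log₂(0.4757) = -0.09647
  (β,s): 0.77·log₂(1.1479) = 0.15321
Sum = 0.2923 bits.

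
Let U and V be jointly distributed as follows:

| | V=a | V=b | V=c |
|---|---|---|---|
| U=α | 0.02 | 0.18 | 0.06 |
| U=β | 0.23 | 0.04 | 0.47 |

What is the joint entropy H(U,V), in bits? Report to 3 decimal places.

1.987 bits

H(U,V) = −Σ p(x,y)·log₂ p(x,y) over all 6 cells.
  cell (α,a): −0.02·log₂0.02 = 0.1129
  cell (α,b): −0.18·log₂0.18 = 0.4453
  cell (α,c): −0.06·log₂0.06 = 0.2435
  cell (β,a): −0.23·log₂0.23 = 0.4877
  cell (β,b): −0.04·log₂0.04 = 0.1858
  cell (β,c): −0.47·log₂0.47 = 0.5120
Sum = 1.987 bits.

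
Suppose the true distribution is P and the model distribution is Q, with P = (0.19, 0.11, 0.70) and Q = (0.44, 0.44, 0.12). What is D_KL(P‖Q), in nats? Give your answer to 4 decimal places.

D(P‖Q) = Σ p·ln(p/q).
  0.19·ln(0.19/0.44) = -0.15955
  0.11·ln(0.11/0.44) = -0.15249
  0.70·ln(0.70/0.12) = 1.23451
D(P‖Q) = 0.9225 nats.

0.9225 nats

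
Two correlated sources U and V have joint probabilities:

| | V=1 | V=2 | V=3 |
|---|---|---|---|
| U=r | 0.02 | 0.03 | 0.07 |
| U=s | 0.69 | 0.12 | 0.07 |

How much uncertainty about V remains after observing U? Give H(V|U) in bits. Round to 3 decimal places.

Chain rule: H(V|U) = H(U,V) − H(U).
Marginals: p(U) = (0.1200, 0.8800), p(V) = (0.7100, 0.1500, 0.1400).
H(U,V) = 1.5382 bits; H(U) = 0.5294 bits.
H(V|U) = 1.5382 − 0.5294 = 1.009 bits.

1.009 bits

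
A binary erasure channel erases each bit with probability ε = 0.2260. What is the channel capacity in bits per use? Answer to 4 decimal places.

Binary erasure channel: capacity C = 1 − ε.
C = 1 − 0.2260 = 0.7740 bits per channel use.

0.7740 bits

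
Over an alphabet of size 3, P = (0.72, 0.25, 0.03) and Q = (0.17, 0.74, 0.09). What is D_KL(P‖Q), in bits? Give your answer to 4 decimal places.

1.0604 bits

D(P‖Q) = Σ p·log₂(p/q).
  0.72·log₂(0.72/0.17) = 1.49937
  0.25·log₂(0.25/0.74) = -0.39140
  0.03·log₂(0.03/0.09) = -0.04755
D(P‖Q) = 1.0604 bits.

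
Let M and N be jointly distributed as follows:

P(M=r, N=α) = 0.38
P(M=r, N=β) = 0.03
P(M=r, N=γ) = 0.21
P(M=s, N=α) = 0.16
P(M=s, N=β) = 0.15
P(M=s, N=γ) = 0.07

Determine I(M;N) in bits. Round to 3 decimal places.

Marginals: p(M) = (0.6200, 0.3800), p(N) = (0.5400, 0.1800, 0.2800).
I(M;N) = H(M) + H(N) − H(M,N).
H(M) = 0.9580, H(N) = 1.4396, H(M,N) = 2.2572.
I(M;N) = 0.9580 + 1.4396 − 2.2572 = 0.140 bits.

0.140 bits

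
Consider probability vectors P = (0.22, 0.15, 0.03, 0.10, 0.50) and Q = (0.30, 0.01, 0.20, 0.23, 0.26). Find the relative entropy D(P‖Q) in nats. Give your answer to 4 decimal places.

0.5247 nats

D(P‖Q) = Σ p·ln(p/q).
  0.22·ln(0.22/0.30) = -0.06823
  0.15·ln(0.15/0.01) = 0.40621
  0.03·ln(0.03/0.20) = -0.05691
  0.10·ln(0.10/0.23) = -0.08329
  0.50·ln(0.50/0.26) = 0.32696
D(P‖Q) = 0.5247 nats.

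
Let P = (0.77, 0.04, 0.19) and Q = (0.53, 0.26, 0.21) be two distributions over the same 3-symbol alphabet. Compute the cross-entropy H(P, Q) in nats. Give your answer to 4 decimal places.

0.8393 nats

H(P,Q) = −Σ p·ln q.
  −0.77·ln(0.53) = 0.48886
  −0.04·ln(0.26) = 0.05388
  −0.19·ln(0.21) = 0.29652
H(P,Q) = 0.8393 nats.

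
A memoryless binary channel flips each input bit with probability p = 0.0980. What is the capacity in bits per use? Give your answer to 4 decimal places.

Binary symmetric channel: C = 1 − h₂(ε) where h₂ is the binary entropy function.
h₂(0.0980) = −0.0980·log₂0.0980 − 0.9020·log₂0.9020 = 0.4626.
C = 1 − 0.4626 = 0.5374 bits per channel use.

0.5374 bits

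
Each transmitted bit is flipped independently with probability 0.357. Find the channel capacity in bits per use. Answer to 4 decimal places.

0.0598 bits

Binary symmetric channel: C = 1 − h₂(ε) where h₂ is the binary entropy function.
h₂(0.357) = −0.357·log₂0.357 − 0.643·log₂0.643 = 0.9402.
C = 1 − 0.9402 = 0.0598 bits per channel use.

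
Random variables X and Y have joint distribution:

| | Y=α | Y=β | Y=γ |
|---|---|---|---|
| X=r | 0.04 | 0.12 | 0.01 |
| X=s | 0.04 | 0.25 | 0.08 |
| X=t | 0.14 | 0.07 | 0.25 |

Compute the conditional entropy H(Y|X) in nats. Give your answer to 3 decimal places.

Chain rule: H(Y|X) = H(X,Y) − H(X).
Marginals: p(X) = (0.1700, 0.3700, 0.4600), p(Y) = (0.2200, 0.4400, 0.3400).
H(X,Y) = 1.9146 nats; H(X) = 1.0263 nats.
H(Y|X) = 1.9146 − 1.0263 = 0.888 nats.

0.888 nats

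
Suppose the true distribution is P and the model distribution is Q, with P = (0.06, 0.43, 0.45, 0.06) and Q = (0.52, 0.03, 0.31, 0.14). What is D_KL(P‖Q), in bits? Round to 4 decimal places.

D(P‖Q) = Σ p·log₂(p/q).
  0.06·log₂(0.06/0.52) = -0.18693
  0.43·log₂(0.43/0.03) = 1.65176
  0.45·log₂(0.45/0.31) = 0.24195
  0.06·log₂(0.06/0.14) = -0.07334
D(P‖Q) = 1.6334 bits.

1.6334 bits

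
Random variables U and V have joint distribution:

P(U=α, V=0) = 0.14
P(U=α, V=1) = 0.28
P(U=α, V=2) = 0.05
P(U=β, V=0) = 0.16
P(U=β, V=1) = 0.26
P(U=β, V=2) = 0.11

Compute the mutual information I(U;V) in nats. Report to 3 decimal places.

0.011 nats

Marginals: p(U) = (0.4700, 0.5300), p(V) = (0.3000, 0.5400, 0.1600).
I(U;V) = Σ p(x,y)·ln[p(x,y)/(p(x)p(y))].
  (α,0): 0.14·ln(0.9929) = -0.0010
  (α,1): 0.28·ln(1.1032) = 0.0275
  (α,2): 0.05·ln(0.6649) = -0.0204
  (β,0): 0.16·ln(1.0063) = 0.0010
  (β,1): 0.26·ln(0.9085) = -0.0250
  (β,2): 0.11·ln(1.2972) = 0.0286
Sum = 0.011 nats.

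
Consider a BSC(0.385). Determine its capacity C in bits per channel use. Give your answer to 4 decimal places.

0.0385 bits

Binary symmetric channel: C = 1 − h₂(ε) where h₂ is the binary entropy function.
h₂(0.385) = −0.385·log₂0.385 − 0.615·log₂0.615 = 0.9615.
C = 1 − 0.9615 = 0.0385 bits per channel use.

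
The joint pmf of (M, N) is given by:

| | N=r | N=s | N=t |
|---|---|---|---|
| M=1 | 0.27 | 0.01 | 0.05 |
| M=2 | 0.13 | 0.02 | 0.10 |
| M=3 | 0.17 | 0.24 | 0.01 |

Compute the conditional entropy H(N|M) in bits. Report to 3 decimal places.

1.062 bits

Chain rule: H(N|M) = H(M,N) − H(M).
Marginals: p(M) = (0.3300, 0.2500, 0.4200), p(N) = (0.5700, 0.2700, 0.1600).
H(M,N) = 2.6154 bits; H(M) = 1.5535 bits.
H(N|M) = 2.6154 − 1.5535 = 1.062 bits.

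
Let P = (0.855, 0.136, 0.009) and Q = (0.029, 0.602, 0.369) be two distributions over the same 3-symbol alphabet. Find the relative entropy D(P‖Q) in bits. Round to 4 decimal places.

3.8338 bits

D(P‖Q) = Σ p·log₂(p/q).
  0.855·log₂(0.855/0.029) = 4.17394
  0.136·log₂(0.136/0.602) = -0.29188
  0.009·log₂(0.009/0.369) = -0.04822
D(P‖Q) = 3.8338 bits.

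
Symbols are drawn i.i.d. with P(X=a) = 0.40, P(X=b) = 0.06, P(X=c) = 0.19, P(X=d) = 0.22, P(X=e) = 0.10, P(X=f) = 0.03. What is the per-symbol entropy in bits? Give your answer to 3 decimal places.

H(X) = −Σ p·log₂ p.
  −(0.40)·log₂(0.40) = 0.5288
  −(0.06)·log₂(0.06) = 0.2435
  −(0.19)·log₂(0.19) = 0.4552
  −(0.22)·log₂(0.22) = 0.4806
  −(0.10)·log₂(0.10) = 0.3322
  −(0.03)·log₂(0.03) = 0.1518
Sum: 0.5288 + 0.2435 + 0.4552 + 0.4806 + 0.3322 + 0.1518 = 2.192 bits.

2.192 bits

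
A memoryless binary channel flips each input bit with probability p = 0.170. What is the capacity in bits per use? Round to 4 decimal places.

Binary symmetric channel: C = 1 − h₂(ε) where h₂ is the binary entropy function.
h₂(0.170) = −0.170·log₂0.170 − 0.830·log₂0.830 = 0.6577.
C = 1 − 0.6577 = 0.3423 bits per channel use.

0.3423 bits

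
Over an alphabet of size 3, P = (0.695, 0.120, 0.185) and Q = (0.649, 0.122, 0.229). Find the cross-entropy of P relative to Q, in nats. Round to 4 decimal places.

H(P,Q) = −Σ p·ln q.
  −0.695·ln(0.649) = 0.30046
  −0.120·ln(0.122) = 0.25245
  −0.185·ln(0.229) = 0.27270
H(P,Q) = 0.8256 nats.

0.8256 nats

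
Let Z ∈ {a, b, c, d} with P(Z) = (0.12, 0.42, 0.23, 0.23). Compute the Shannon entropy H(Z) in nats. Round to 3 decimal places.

1.295 nats

H(Z) = −Σ p·ln p.
  −(0.12)·ln(0.12) = 0.2544
  −(0.42)·ln(0.42) = 0.3644
  −(0.23)·ln(0.23) = 0.3380
  −(0.23)·ln(0.23) = 0.3380
Sum: 0.2544 + 0.3644 + 0.3380 + 0.3380 = 1.295 nats.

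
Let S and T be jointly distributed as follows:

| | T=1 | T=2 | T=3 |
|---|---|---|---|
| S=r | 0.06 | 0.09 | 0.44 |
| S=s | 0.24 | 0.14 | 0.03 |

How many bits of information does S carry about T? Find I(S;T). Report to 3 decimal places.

0.377 bits

Marginals: p(S) = (0.5900, 0.4100), p(T) = (0.3000, 0.2300, 0.4700).
I(S;T) = H(S) + H(T) − H(S,T).
H(S) = 0.9765, H(T) = 1.5207, H(S,T) = 2.1203.
I(S;T) = 0.9765 + 1.5207 − 2.1203 = 0.377 bits.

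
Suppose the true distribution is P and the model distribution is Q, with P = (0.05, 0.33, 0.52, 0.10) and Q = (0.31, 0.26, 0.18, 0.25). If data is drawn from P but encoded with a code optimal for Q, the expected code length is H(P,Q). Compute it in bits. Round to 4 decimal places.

H(P,Q) = −Σ p·log₂ q.
  −0.05·log₂(0.31) = 0.08448
  −0.33·log₂(0.26) = 0.64133
  −0.52·log₂(0.18) = 1.28644
  −0.10·log₂(0.25) = 0.20000
H(P,Q) = 2.2123 bits.

2.2123 bits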